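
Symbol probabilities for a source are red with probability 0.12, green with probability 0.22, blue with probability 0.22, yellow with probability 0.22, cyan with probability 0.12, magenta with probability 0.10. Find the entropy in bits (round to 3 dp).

2.508 bits

H = −Σ pᵢ log₂ pᵢ.
−0.12·log₂(0.12) = 0.3671
−0.22·log₂(0.22) = 0.4806
−0.22·log₂(0.22) = 0.4806
−0.22·log₂(0.22) = 0.4806
−0.12·log₂(0.12) = 0.3671
−0.10·log₂(0.10) = 0.3322
Sum ≈ 2.5080 → 2.508 bits.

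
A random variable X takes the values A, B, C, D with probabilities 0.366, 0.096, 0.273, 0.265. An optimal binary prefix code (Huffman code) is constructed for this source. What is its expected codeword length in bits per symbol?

Repeatedly combine the two least-probable nodes; the expected code length is the sum of the merged weights.
merge 12/125 + 53/200 → 361/1000
merge 273/1000 + 361/1000 → 317/500
merge 183/500 + 317/500 → 1
L = 361/1000 + 317/500 + 1 = 399/200 = 1.995 bits/symbol.

1.995 bits/symbol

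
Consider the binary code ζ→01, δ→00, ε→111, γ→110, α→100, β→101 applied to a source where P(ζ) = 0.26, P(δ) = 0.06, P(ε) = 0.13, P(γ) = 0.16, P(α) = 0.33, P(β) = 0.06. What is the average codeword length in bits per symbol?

2.68 bits/symbol

L̄ = Σ pᵢ·ℓᵢ = 0.26·2 + 0.06·2 + 0.13·3 + 0.16·3 + 0.33·3 + 0.06·3 = 2.68 bits/symbol.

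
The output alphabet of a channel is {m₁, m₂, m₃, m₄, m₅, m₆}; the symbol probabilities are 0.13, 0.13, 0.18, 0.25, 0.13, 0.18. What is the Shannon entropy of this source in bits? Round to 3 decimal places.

H = −Σ pᵢ log₂ pᵢ.
−0.13·log₂(0.13) = 0.3826
−0.13·log₂(0.13) = 0.3826
−0.18·log₂(0.18) = 0.4453
−0.25·log₂(0.25) = 0.5000
−0.13·log₂(0.13) = 0.3826
−0.18·log₂(0.18) = 0.4453
Sum ≈ 2.5385 → 2.539 bits.

2.539 bits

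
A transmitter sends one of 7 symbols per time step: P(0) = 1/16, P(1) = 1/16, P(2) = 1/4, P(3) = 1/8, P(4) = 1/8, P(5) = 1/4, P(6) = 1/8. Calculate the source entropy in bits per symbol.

Each probability is a power of 1/2, so log₂(1/p) is an integer.
H = Σ p·log₂(1/p) = 1/16·4 + 1/16·4 + 1/4·2 + 1/8·3 + 1/8·3 + 1/4·2 + 1/8·3 = 2.625 bits.

2.625 bits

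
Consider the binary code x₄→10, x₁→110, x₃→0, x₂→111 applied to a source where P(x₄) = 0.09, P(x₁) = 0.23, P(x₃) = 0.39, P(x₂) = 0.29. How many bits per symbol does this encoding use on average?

2.13 bits/symbol

L̄ = Σ pᵢ·ℓᵢ = 0.09·2 + 0.23·3 + 0.39·1 + 0.29·3 = 2.13 bits/symbol.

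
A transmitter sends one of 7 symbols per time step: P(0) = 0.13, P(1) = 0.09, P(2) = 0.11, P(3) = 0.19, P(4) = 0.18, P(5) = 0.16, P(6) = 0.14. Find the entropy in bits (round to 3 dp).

H = −Σ pᵢ log₂ pᵢ.
−0.13·log₂(0.13) = 0.3826
−0.09·log₂(0.09) = 0.3127
−0.11·log₂(0.11) = 0.3503
−0.19·log₂(0.19) = 0.4552
−0.18·log₂(0.18) = 0.4453
−0.16·log₂(0.16) = 0.4230
−0.14·log₂(0.14) = 0.3971
Sum ≈ 2.7662 → 2.766 bits.

2.766 bits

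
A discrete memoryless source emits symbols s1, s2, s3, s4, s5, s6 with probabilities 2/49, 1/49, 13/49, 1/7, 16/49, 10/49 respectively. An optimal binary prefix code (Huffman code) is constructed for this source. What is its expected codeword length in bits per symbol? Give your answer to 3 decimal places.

Repeatedly combine the two least-probable nodes; the expected code length is the sum of the merged weights.
merge 1/49 + 2/49 → 3/49
merge 3/49 + 1/7 → 10/49
merge 10/49 + 10/49 → 20/49
merge 13/49 + 16/49 → 29/49
merge 20/49 + 29/49 → 1
L = 3/49 + 10/49 + 20/49 + 29/49 + 1 = 111/49 ≈ 2.265 bits/symbol.

2.265 bits/symbol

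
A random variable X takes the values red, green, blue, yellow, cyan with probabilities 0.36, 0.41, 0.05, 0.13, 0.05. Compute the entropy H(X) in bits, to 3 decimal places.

H = −Σ pᵢ log₂ pᵢ.
−0.36·log₂(0.36) = 0.5306
−0.41·log₂(0.41) = 0.5274
−0.05·log₂(0.05) = 0.2161
−0.13·log₂(0.13) = 0.3826
−0.05·log₂(0.05) = 0.2161
Sum ≈ 1.8728 → 1.873 bits.

1.873 bits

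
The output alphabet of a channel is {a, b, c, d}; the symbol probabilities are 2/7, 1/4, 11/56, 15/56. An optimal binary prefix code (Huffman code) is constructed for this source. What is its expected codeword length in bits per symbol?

Repeatedly combine the two least-probable nodes; the expected code length is the sum of the merged weights.
merge 11/56 + 1/4 → 25/56
merge 15/56 + 2/7 → 31/56
merge 25/56 + 31/56 → 1
L = 25/56 + 31/56 + 1 = 2 bits/symbol.

2 bits/symbol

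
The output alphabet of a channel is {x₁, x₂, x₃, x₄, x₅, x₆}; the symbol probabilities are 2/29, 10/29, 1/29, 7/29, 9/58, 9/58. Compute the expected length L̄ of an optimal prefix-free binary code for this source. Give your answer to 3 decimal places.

2.362 bits/symbol

Repeatedly combine the two least-probable nodes; the expected code length is the sum of the merged weights.
merge 1/29 + 2/29 → 3/29
merge 3/29 + 9/58 → 15/58
merge 9/58 + 7/29 → 23/58
merge 15/58 + 10/29 → 35/58
merge 23/58 + 35/58 → 1
L = 3/29 + 15/58 + 23/58 + 35/58 + 1 = 137/58 ≈ 2.362 bits/symbol.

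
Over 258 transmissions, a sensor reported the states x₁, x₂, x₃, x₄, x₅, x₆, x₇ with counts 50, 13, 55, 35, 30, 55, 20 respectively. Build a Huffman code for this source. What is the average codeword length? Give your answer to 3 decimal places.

2.702 bits/symbol

Probabilities are the counts divided by 258.
Repeatedly combine the two least-probable nodes; the expected code length is the sum of the merged weights.
merge 13/258 + 10/129 → 11/86
merge 5/43 + 11/86 → 21/86
merge 35/258 + 25/129 → 85/258
merge 55/258 + 55/258 → 55/129
merge 21/86 + 85/258 → 74/129
merge 55/129 + 74/129 → 1
L = 11/86 + 21/86 + 85/258 + 55/129 + 74/129 + 1 = 697/258 ≈ 2.702 bits/symbol.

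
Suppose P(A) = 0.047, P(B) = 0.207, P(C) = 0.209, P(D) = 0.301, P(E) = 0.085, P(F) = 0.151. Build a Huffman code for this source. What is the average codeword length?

2.415 bits/symbol

Repeatedly combine the two least-probable nodes; the expected code length is the sum of the merged weights.
merge 47/1000 + 17/200 → 33/250
merge 33/250 + 151/1000 → 283/1000
merge 207/1000 + 209/1000 → 52/125
merge 283/1000 + 301/1000 → 73/125
merge 52/125 + 73/125 → 1
L = 33/250 + 283/1000 + 52/125 + 73/125 + 1 = 483/200 = 2.415 bits/symbol.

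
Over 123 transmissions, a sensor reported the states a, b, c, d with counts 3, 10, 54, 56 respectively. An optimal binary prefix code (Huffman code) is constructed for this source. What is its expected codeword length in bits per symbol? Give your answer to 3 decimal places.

1.650 bits/symbol

Probabilities are the counts divided by 123.
Repeatedly combine the two least-probable nodes; the expected code length is the sum of the merged weights.
merge 1/41 + 10/123 → 13/123
merge 13/123 + 18/41 → 67/123
merge 56/123 + 67/123 → 1
L = 13/123 + 67/123 + 1 = 203/123 ≈ 1.650 bits/symbol.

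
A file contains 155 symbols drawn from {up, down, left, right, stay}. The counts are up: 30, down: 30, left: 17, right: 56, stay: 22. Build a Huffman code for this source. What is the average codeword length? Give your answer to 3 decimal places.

2.252 bits/symbol

Probabilities are the counts divided by 155.
Repeatedly combine the two least-probable nodes; the expected code length is the sum of the merged weights.
merge 17/155 + 22/155 → 39/155
merge 6/31 + 6/31 → 12/31
merge 39/155 + 56/155 → 19/31
merge 12/31 + 19/31 → 1
L = 39/155 + 12/31 + 19/31 + 1 = 349/155 ≈ 2.252 bits/symbol.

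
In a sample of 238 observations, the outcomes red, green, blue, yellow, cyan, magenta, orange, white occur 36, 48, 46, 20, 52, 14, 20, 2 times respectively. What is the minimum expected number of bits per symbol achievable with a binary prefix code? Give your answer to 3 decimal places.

2.798 bits/symbol

Probabilities are the counts divided by 238.
Repeatedly combine the two least-probable nodes; the expected code length is the sum of the merged weights.
merge 1/119 + 1/17 → 8/119
merge 8/119 + 10/119 → 18/119
merge 10/119 + 18/119 → 4/17
merge 18/119 + 23/119 → 41/119
merge 24/119 + 26/119 → 50/119
merge 4/17 + 41/119 → 69/119
merge 50/119 + 69/119 → 1
L = 8/119 + 18/119 + 4/17 + 41/119 + 50/119 + 69/119 + 1 = 333/119 ≈ 2.798 bits/symbol.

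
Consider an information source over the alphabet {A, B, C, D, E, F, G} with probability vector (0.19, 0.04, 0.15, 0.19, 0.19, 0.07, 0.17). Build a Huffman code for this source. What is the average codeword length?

2.73 bits/symbol

Repeatedly combine the two least-probable nodes; the expected code length is the sum of the merged weights.
merge 1/25 + 7/100 → 11/100
merge 11/100 + 3/20 → 13/50
merge 17/100 + 19/100 → 9/25
merge 19/100 + 19/100 → 19/50
merge 13/50 + 9/25 → 31/50
merge 19/50 + 31/50 → 1
L = 11/100 + 13/50 + 9/25 + 19/50 + 31/50 + 1 = 273/100 = 2.73 bits/symbol.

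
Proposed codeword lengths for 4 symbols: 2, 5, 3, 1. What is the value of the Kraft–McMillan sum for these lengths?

With common denominator 2^5 = 32: Σ 2^(−ℓᵢ) = 8/32 + 1/32 + 4/32 + 16/32 = 29/32 = 0.90625.

0.90625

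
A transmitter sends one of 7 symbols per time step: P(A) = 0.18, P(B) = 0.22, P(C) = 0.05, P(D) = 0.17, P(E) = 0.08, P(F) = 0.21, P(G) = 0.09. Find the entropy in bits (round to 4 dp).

H = −Σ pᵢ log₂ pᵢ.
−0.18·log₂(0.18) = 0.4453
−0.22·log₂(0.22) = 0.4806
−0.05·log₂(0.05) = 0.2161
−0.17·log₂(0.17) = 0.4346
−0.08·log₂(0.08) = 0.2915
−0.21·log₂(0.21) = 0.4728
−0.09·log₂(0.09) = 0.3127
Sum ≈ 2.6535 → 2.6535 bits.

2.6535 bits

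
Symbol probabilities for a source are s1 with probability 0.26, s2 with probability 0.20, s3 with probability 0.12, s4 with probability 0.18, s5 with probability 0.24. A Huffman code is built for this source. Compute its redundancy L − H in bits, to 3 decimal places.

0.024 bits

Entropy H = −Σ p log₂ p ≈ 2.2762 bits.
Huffman merges: 3/25+9/50→3/10; 1/5+6/25→11/25; 13/50+3/10→14/25; 11/25+14/25→1. L = 23/10 ≈ 2.3000.
L − H = 2.3000 − 2.2762 = 0.024 bits.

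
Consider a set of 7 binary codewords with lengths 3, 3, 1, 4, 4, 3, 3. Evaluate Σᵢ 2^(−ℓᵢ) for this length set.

1.125

With common denominator 2^4 = 16: Σ 2^(−ℓᵢ) = 2/16 + 2/16 + 8/16 + 1/16 + 1/16 + 2/16 + 2/16 = 18/16 = 1.125.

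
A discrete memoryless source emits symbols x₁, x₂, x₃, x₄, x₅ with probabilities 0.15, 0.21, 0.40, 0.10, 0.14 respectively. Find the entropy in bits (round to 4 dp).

H = −Σ pᵢ log₂ pᵢ.
−0.15·log₂(0.15) = 0.4105
−0.21·log₂(0.21) = 0.4728
−0.40·log₂(0.40) = 0.5288
−0.10·log₂(0.10) = 0.3322
−0.14·log₂(0.14) = 0.3971
Sum ≈ 2.1414 → 2.1414 bits.

2.1414 bits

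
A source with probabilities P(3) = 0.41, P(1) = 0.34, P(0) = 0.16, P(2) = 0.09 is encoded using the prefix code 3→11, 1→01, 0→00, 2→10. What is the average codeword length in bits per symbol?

2 bits/symbol

L̄ = Σ pᵢ·ℓᵢ = 0.41·2 + 0.34·2 + 0.16·2 + 0.09·2 = 2 bits/symbol.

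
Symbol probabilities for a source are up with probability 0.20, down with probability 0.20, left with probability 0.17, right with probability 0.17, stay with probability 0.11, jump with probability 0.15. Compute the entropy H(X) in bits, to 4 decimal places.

2.5588 bits

H = −Σ pᵢ log₂ pᵢ.
−0.20·log₂(0.20) = 0.4644
−0.20·log₂(0.20) = 0.4644
−0.17·log₂(0.17) = 0.4346
−0.17·log₂(0.17) = 0.4346
−0.11·log₂(0.11) = 0.3503
−0.15·log₂(0.15) = 0.4105
Sum ≈ 2.5588 → 2.5588 bits.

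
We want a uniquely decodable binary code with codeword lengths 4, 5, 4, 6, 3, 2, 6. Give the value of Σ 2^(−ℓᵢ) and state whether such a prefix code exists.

With common denominator 2^6 = 64: Σ 2^(−ℓᵢ) = 4/64 + 2/64 + 4/64 + 1/64 + 8/64 + 16/64 + 1/64 = 36/64 = 0.5625.
Kraft's inequality requires Σ ≤ 1; here Σ = 0.5625 ≤ 1, so such a prefix code exists.

0.5625; yes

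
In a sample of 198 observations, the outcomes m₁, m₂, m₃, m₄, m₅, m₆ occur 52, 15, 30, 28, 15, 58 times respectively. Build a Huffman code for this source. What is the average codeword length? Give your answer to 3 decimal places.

2.444 bits/symbol

Probabilities are the counts divided by 198.
Repeatedly combine the two least-probable nodes; the expected code length is the sum of the merged weights.
merge 5/66 + 5/66 → 5/33
merge 14/99 + 5/33 → 29/99
merge 5/33 + 26/99 → 41/99
merge 29/99 + 29/99 → 58/99
merge 41/99 + 58/99 → 1
L = 5/33 + 29/99 + 41/99 + 58/99 + 1 = 22/9 ≈ 2.444 bits/symbol.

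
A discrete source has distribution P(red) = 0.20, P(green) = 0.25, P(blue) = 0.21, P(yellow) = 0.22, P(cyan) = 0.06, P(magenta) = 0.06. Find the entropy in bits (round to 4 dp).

2.4048 bits

H = −Σ pᵢ log₂ pᵢ.
−0.20·log₂(0.20) = 0.4644
−0.25·log₂(0.25) = 0.5000
−0.21·log₂(0.21) = 0.4728
−0.22·log₂(0.22) = 0.4806
−0.06·log₂(0.06) = 0.2435
−0.06·log₂(0.06) = 0.2435
Sum ≈ 2.4048 → 2.4048 bits.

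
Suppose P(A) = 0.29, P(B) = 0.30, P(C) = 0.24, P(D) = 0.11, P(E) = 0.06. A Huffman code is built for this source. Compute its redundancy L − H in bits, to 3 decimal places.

Entropy H = −Σ p log₂ p ≈ 2.1269 bits.
Huffman merges: 3/50+11/100→17/100; 17/100+6/25→41/100; 29/100+3/10→59/100; 41/100+59/100→1. L = 217/100 ≈ 2.1700.
L − H = 2.1700 − 2.1269 = 0.043 bits.

0.043 bits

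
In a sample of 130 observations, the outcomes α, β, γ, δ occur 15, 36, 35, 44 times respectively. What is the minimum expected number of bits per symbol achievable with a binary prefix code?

Probabilities are the counts divided by 130.
Repeatedly combine the two least-probable nodes; the expected code length is the sum of the merged weights.
merge 3/26 + 7/26 → 5/13
merge 18/65 + 22/65 → 8/13
merge 5/13 + 8/13 → 1
L = 5/13 + 8/13 + 1 = 2 bits/symbol.

2 bits/symbol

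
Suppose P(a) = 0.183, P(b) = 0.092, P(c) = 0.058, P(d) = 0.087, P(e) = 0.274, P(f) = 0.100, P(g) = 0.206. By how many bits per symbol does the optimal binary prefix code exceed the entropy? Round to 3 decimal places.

0.042 bits

Entropy H = −Σ p log₂ p ≈ 2.6233 bits.
Huffman merges: 29/500+87/1000→29/200; 23/250+1/10→24/125; 29/200+183/1000→41/125; 24/125+103/500→199/500; 137/500+41/125→301/500; 199/500+301/500→1. L = 533/200 ≈ 2.6650.
L − H = 2.6650 − 2.6233 = 0.042 bits.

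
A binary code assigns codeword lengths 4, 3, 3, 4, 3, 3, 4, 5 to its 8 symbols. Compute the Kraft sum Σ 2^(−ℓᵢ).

With common denominator 2^5 = 32: Σ 2^(−ℓᵢ) = 2/32 + 4/32 + 4/32 + 2/32 + 4/32 + 4/32 + 2/32 + 1/32 = 23/32 = 0.71875.

0.71875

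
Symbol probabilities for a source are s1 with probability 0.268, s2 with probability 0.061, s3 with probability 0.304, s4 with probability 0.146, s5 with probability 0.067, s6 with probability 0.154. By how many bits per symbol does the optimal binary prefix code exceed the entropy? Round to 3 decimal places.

0.042 bits

Entropy H = −Σ p log₂ p ≈ 2.3597 bits.
Huffman merges: 61/1000+67/1000→16/125; 16/125+73/500→137/500; 77/500+67/250→211/500; 137/500+38/125→289/500; 211/500+289/500→1. L = 1201/500 ≈ 2.4020.
L − H = 2.4020 − 2.3597 = 0.042 bits.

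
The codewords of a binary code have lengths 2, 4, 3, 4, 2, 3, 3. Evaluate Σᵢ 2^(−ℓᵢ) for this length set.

With common denominator 2^4 = 16: Σ 2^(−ℓᵢ) = 4/16 + 1/16 + 2/16 + 1/16 + 4/16 + 2/16 + 2/16 = 16/16 = 1.

1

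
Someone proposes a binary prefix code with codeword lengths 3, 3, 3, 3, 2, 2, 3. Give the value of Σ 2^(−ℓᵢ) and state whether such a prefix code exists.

With common denominator 2^3 = 8: Σ 2^(−ℓᵢ) = 1/8 + 1/8 + 1/8 + 1/8 + 2/8 + 2/8 + 1/8 = 9/8 = 1.125.
Kraft's inequality requires Σ ≤ 1; here Σ = 1.125 > 1, so no such prefix code exists.

1.125; no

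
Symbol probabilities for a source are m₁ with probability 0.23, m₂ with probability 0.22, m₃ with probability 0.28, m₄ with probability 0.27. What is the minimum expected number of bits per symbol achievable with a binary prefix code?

2 bits/symbol

Repeatedly combine the two least-probable nodes; the expected code length is the sum of the merged weights.
merge 11/50 + 23/100 → 9/20
merge 27/100 + 7/25 → 11/20
merge 9/20 + 11/20 → 1
L = 9/20 + 11/20 + 1 = 2 bits/symbol.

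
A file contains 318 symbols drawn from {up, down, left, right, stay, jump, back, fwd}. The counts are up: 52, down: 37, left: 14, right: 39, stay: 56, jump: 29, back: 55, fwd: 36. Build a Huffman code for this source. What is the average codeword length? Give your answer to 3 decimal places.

Probabilities are the counts divided by 318.
Repeatedly combine the two least-probable nodes; the expected code length is the sum of the merged weights.
merge 7/159 + 29/318 → 43/318
merge 6/53 + 37/318 → 73/318
merge 13/106 + 43/318 → 41/159
merge 26/159 + 55/318 → 107/318
merge 28/159 + 73/318 → 43/106
merge 41/159 + 107/318 → 63/106
merge 43/106 + 63/106 → 1
L = 43/318 + 73/318 + 41/159 + 107/318 + 43/106 + 63/106 + 1 = 941/318 ≈ 2.959 bits/symbol.

2.959 bits/symbol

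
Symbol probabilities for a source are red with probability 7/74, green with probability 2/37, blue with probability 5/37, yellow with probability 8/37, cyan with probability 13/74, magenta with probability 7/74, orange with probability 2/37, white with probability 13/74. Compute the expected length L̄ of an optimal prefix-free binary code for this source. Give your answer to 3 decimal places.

2.892 bits/symbol

Repeatedly combine the two least-probable nodes; the expected code length is the sum of the merged weights.
merge 2/37 + 2/37 → 4/37
merge 7/74 + 7/74 → 7/37
merge 4/37 + 5/37 → 9/37
merge 13/74 + 13/74 → 13/37
merge 7/37 + 8/37 → 15/37
merge 9/37 + 13/37 → 22/37
merge 15/37 + 22/37 → 1
L = 4/37 + 7/37 + 9/37 + 13/37 + 15/37 + 22/37 + 1 = 107/37 ≈ 2.892 bits/symbol.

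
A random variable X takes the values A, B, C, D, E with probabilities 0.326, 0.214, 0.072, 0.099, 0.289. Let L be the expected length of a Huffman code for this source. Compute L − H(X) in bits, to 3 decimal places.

0.047 bits

Entropy H = −Σ p log₂ p ≈ 2.1243 bits.
Huffman merges: 9/125+99/1000→171/1000; 171/1000+107/500→77/200; 289/1000+163/500→123/200; 77/200+123/200→1. L = 2171/1000 ≈ 2.1710.
L − H = 2.1710 − 2.1243 = 0.047 bits.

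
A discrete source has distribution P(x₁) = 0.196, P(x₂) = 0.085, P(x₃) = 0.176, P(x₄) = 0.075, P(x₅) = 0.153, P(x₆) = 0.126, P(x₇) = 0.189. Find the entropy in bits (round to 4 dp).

H = −Σ pᵢ log₂ pᵢ.
−0.196·log₂(0.196) = 0.4608
−0.085·log₂(0.085) = 0.3023
−0.176·log₂(0.176) = 0.4411
−0.075·log₂(0.075) = 0.2803
−0.153·log₂(0.153) = 0.4144
−0.126·log₂(0.126) = 0.3766
−0.189·log₂(0.189) = 0.4543
Sum ≈ 2.7297 → 2.7297 bits.

2.7297 bits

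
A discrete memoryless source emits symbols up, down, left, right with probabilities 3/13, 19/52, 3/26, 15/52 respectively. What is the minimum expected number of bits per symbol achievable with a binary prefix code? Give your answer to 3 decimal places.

1.981 bits/symbol

Repeatedly combine the two least-probable nodes; the expected code length is the sum of the merged weights.
merge 3/26 + 3/13 → 9/26
merge 15/52 + 9/26 → 33/52
merge 19/52 + 33/52 → 1
L = 9/26 + 33/52 + 1 = 103/52 ≈ 1.981 bits/symbol.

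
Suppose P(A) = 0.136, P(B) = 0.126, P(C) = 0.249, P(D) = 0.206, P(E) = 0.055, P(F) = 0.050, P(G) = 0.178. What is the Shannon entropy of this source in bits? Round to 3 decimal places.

2.626 bits

H = −Σ pᵢ log₂ pᵢ.
−0.136·log₂(0.136) = 0.3915
−0.126·log₂(0.126) = 0.3766
−0.249·log₂(0.249) = 0.4994
−0.206·log₂(0.206) = 0.4695
−0.055·log₂(0.055) = 0.2301
−0.050·log₂(0.050) = 0.2161
−0.178·log₂(0.178) = 0.4432
Sum ≈ 2.6264 → 2.626 bits.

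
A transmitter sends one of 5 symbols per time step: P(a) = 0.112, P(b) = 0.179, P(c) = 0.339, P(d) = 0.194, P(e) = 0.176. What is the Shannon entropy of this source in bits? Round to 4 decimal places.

2.2272 bits

H = −Σ pᵢ log₂ pᵢ.
−0.112·log₂(0.112) = 0.3537
−0.179·log₂(0.179) = 0.4443
−0.339·log₂(0.339) = 0.5291
−0.194·log₂(0.194) = 0.4590
−0.176·log₂(0.176) = 0.4411
Sum ≈ 2.2272 → 2.2272 bits.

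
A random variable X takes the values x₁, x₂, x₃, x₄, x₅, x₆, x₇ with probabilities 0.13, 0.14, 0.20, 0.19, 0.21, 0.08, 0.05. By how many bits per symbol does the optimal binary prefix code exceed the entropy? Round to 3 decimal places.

0.040 bits

Entropy H = −Σ p log₂ p ≈ 2.6798 bits.
Huffman merges: 1/20+2/25→13/100; 13/100+13/100→13/50; 7/50+19/100→33/100; 1/5+21/100→41/100; 13/50+33/100→59/100; 41/100+59/100→1. L = 68/25 ≈ 2.7200.
L − H = 2.7200 − 2.6798 = 0.040 bits.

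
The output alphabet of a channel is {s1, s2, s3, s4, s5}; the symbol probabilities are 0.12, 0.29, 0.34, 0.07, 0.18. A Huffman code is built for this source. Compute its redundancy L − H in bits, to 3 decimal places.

0.062 bits

Entropy H = −Σ p log₂ p ≈ 2.1280 bits.
Huffman merges: 7/100+3/25→19/100; 9/50+19/100→37/100; 29/100+17/50→63/100; 37/100+63/100→1. L = 219/100 ≈ 2.1900.
L − H = 2.1900 − 2.1280 = 0.062 bits.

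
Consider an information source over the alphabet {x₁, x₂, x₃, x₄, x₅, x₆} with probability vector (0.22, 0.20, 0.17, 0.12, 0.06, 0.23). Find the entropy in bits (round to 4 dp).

2.4778 bits

H = −Σ pᵢ log₂ pᵢ.
−0.22·log₂(0.22) = 0.4806
−0.20·log₂(0.20) = 0.4644
−0.17·log₂(0.17) = 0.4346
−0.12·log₂(0.12) = 0.3671
−0.06·log₂(0.06) = 0.2435
−0.23·log₂(0.23) = 0.4877
Sum ≈ 2.4778 → 2.4778 bits.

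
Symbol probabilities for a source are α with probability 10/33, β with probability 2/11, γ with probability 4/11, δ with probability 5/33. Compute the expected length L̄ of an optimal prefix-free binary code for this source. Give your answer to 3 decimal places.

Repeatedly combine the two least-probable nodes; the expected code length is the sum of the merged weights.
merge 5/33 + 2/11 → 1/3
merge 10/33 + 1/3 → 7/11
merge 4/11 + 7/11 → 1
L = 1/3 + 7/11 + 1 = 65/33 ≈ 1.970 bits/symbol.

1.970 bits/symbol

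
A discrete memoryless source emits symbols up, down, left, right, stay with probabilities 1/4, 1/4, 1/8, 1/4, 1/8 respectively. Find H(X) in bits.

Each probability is a power of 1/2, so log₂(1/p) is an integer.
H = Σ p·log₂(1/p) = 1/4·2 + 1/4·2 + 1/8·3 + 1/4·2 + 1/8·3 = 2.25 bits.

2.25 bits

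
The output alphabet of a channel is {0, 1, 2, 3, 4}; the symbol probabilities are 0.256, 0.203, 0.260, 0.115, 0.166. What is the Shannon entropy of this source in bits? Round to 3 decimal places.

2.264 bits

H = −Σ pᵢ log₂ pᵢ.
−0.256·log₂(0.256) = 0.5032
−0.203·log₂(0.203) = 0.4670
−0.260·log₂(0.260) = 0.5053
−0.115·log₂(0.115) = 0.3588
−0.166·log₂(0.166) = 0.4301
Sum ≈ 2.2644 → 2.264 bits.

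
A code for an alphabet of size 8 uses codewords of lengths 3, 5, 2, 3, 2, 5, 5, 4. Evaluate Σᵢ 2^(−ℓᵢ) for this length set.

0.90625

With common denominator 2^5 = 32: Σ 2^(−ℓᵢ) = 4/32 + 1/32 + 8/32 + 4/32 + 8/32 + 1/32 + 1/32 + 2/32 = 29/32 = 0.90625.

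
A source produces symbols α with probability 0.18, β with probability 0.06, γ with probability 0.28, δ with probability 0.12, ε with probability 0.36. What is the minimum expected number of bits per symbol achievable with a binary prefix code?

2.18 bits/symbol

Repeatedly combine the two least-probable nodes; the expected code length is the sum of the merged weights.
merge 3/50 + 3/25 → 9/50
merge 9/50 + 9/50 → 9/25
merge 7/25 + 9/25 → 16/25
merge 9/25 + 16/25 → 1
L = 9/50 + 9/25 + 16/25 + 1 = 109/50 = 2.18 bits/symbol.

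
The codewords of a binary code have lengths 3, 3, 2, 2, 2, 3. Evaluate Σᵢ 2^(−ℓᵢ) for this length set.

With common denominator 2^3 = 8: Σ 2^(−ℓᵢ) = 1/8 + 1/8 + 2/8 + 2/8 + 2/8 + 1/8 = 9/8 = 1.125.

1.125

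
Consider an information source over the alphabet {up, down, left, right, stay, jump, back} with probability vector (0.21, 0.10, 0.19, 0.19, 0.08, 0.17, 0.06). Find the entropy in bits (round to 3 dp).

2.685 bits

H = −Σ pᵢ log₂ pᵢ.
−0.21·log₂(0.21) = 0.4728
−0.10·log₂(0.10) = 0.3322
−0.19·log₂(0.19) = 0.4552
−0.19·log₂(0.19) = 0.4552
−0.08·log₂(0.08) = 0.2915
−0.17·log₂(0.17) = 0.4346
−0.06·log₂(0.06) = 0.2435
Sum ≈ 2.6851 → 2.685 bits.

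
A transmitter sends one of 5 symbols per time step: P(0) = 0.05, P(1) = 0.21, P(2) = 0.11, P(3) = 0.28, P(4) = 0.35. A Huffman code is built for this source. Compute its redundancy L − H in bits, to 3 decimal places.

0.076 bits

Entropy H = −Σ p log₂ p ≈ 2.0835 bits.
Huffman merges: 1/20+11/100→4/25; 4/25+21/100→37/100; 7/25+7/20→63/100; 37/100+63/100→1. L = 54/25 ≈ 2.1600.
L − H = 2.1600 − 2.0835 = 0.076 bits.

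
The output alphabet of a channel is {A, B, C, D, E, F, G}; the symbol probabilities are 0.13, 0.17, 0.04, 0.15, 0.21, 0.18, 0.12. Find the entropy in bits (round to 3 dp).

2.699 bits

H = −Σ pᵢ log₂ pᵢ.
−0.13·log₂(0.13) = 0.3826
−0.17·log₂(0.17) = 0.4346
−0.04·log₂(0.04) = 0.1858
−0.15·log₂(0.15) = 0.4105
−0.21·log₂(0.21) = 0.4728
−0.18·log₂(0.18) = 0.4453
−0.12·log₂(0.12) = 0.3671
Sum ≈ 2.6987 → 2.699 bits.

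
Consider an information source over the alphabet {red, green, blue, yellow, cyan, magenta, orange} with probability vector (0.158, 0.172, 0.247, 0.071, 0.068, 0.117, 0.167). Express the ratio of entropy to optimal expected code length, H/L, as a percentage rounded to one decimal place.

98.7%

Entropy H = −Σ p log₂ p ≈ 2.6837 bits.
Huffman merges: 17/250+71/1000→139/1000; 117/1000+139/1000→32/125; 79/500+167/1000→13/40; 43/250+247/1000→419/1000; 32/125+13/40→581/1000; 419/1000+581/1000→1. L = 68/25 ≈ 2.7200.
Efficiency = H/L = 2.6837/2.7200 = 98.7%.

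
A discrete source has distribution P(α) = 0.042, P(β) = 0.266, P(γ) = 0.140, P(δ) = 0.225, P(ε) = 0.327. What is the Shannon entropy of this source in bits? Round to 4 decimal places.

2.1089 bits

H = −Σ pᵢ log₂ pᵢ.
−0.042·log₂(0.042) = 0.1921
−0.266·log₂(0.266) = 0.5082
−0.140·log₂(0.140) = 0.3971
−0.225·log₂(0.225) = 0.4842
−0.327·log₂(0.327) = 0.5273
Sum ≈ 2.1089 → 2.1089 bits.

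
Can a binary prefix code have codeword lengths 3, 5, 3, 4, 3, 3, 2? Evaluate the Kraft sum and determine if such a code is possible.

0.84375; yes

With common denominator 2^5 = 32: Σ 2^(−ℓᵢ) = 4/32 + 1/32 + 4/32 + 2/32 + 4/32 + 4/32 + 8/32 = 27/32 = 0.84375.
Kraft's inequality requires Σ ≤ 1; here Σ = 0.84375 ≤ 1, so such a prefix code exists.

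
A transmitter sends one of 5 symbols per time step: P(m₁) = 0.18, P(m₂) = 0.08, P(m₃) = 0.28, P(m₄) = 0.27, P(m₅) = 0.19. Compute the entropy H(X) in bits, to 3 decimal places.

2.216 bits

H = −Σ pᵢ log₂ pᵢ.
−0.18·log₂(0.18) = 0.4453
−0.08·log₂(0.08) = 0.2915
−0.28·log₂(0.28) = 0.5142
−0.27·log₂(0.27) = 0.5100
−0.19·log₂(0.19) = 0.4552
Sum ≈ 2.2163 → 2.216 bits.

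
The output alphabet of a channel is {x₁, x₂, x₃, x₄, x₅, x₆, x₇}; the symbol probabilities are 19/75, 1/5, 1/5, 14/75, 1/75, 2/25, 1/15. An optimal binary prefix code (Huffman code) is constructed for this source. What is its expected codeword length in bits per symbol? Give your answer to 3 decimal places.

Repeatedly combine the two least-probable nodes; the expected code length is the sum of the merged weights.
merge 1/75 + 1/15 → 2/25
merge 2/25 + 2/25 → 4/25
merge 4/25 + 14/75 → 26/75
merge 1/5 + 1/5 → 2/5
merge 19/75 + 26/75 → 3/5
merge 2/5 + 3/5 → 1
L = 2/25 + 4/25 + 26/75 + 2/5 + 3/5 + 1 = 194/75 ≈ 2.587 bits/symbol.

2.587 bits/symbol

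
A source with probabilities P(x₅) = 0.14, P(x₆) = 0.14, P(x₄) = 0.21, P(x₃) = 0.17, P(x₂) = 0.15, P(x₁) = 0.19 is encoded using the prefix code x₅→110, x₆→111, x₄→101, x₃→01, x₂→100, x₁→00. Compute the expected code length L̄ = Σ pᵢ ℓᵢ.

2.64 bits/symbol

L̄ = Σ pᵢ·ℓᵢ = 0.14·3 + 0.14·3 + 0.21·3 + 0.17·2 + 0.15·3 + 0.19·2 = 2.64 bits/symbol.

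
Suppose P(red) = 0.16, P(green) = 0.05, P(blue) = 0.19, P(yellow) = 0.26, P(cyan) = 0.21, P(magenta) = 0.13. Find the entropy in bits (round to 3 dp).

H = −Σ pᵢ log₂ pᵢ.
−0.16·log₂(0.16) = 0.4230
−0.05·log₂(0.05) = 0.2161
−0.19·log₂(0.19) = 0.4552
−0.26·log₂(0.26) = 0.5053
−0.21·log₂(0.21) = 0.4728
−0.13·log₂(0.13) = 0.3826
Sum ≈ 2.4551 → 2.455 bits.

2.455 bits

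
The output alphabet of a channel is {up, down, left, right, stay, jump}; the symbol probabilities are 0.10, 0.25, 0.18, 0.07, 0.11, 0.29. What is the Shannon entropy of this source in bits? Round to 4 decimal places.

H = −Σ pᵢ log₂ pᵢ.
−0.10·log₂(0.10) = 0.3322
−0.25·log₂(0.25) = 0.5000
−0.18·log₂(0.18) = 0.4453
−0.07·log₂(0.07) = 0.2686
−0.11·log₂(0.11) = 0.3503
−0.29·log₂(0.29) = 0.5179
Sum ≈ 2.4142 → 2.4142 bits.

2.4142 bits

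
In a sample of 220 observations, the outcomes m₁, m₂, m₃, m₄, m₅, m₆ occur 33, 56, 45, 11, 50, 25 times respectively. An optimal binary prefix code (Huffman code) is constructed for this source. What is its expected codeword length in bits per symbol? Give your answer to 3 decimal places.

Probabilities are the counts divided by 220.
Repeatedly combine the two least-probable nodes; the expected code length is the sum of the merged weights.
merge 1/20 + 5/44 → 9/55
merge 3/20 + 9/55 → 69/220
merge 9/44 + 5/22 → 19/44
merge 14/55 + 69/220 → 25/44
merge 19/44 + 25/44 → 1
L = 9/55 + 69/220 + 19/44 + 25/44 + 1 = 109/44 ≈ 2.477 bits/symbol.

2.477 bits/symbol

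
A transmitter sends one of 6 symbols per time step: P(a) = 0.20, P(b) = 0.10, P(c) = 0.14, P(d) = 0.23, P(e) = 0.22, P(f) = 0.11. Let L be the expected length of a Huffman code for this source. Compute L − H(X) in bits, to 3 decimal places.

0.038 bits

Entropy H = −Σ p log₂ p ≈ 2.5122 bits.
Huffman merges: 1/10+11/100→21/100; 7/50+1/5→17/50; 21/100+11/50→43/100; 23/100+17/50→57/100; 43/100+57/100→1. L = 51/20 ≈ 2.5500.
L − H = 2.5500 − 2.5122 = 0.038 bits.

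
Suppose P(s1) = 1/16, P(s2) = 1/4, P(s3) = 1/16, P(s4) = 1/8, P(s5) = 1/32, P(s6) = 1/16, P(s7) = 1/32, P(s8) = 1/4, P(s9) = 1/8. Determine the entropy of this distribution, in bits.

2.8125 bits

Each probability is a power of 1/2, so log₂(1/p) is an integer.
H = Σ p·log₂(1/p) = 1/16·4 + 1/4·2 + 1/16·4 + 1/8·3 + 1/32·5 + 1/16·4 + 1/32·5 + 1/4·2 + 1/8·3 = 2.8125 bits.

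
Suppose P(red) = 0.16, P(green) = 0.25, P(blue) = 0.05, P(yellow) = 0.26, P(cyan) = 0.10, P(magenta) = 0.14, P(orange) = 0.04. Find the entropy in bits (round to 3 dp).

H = −Σ pᵢ log₂ pᵢ.
−0.16·log₂(0.16) = 0.4230
−0.25·log₂(0.25) = 0.5000
−0.05·log₂(0.05) = 0.2161
−0.26·log₂(0.26) = 0.5053
−0.10·log₂(0.10) = 0.3322
−0.14·log₂(0.14) = 0.3971
−0.04·log₂(0.04) = 0.1858
Sum ≈ 2.5595 → 2.559 bits.

2.559 bits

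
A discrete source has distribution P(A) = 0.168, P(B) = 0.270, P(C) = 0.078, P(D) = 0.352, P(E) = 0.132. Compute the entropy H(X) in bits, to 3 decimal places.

2.145 bits

H = −Σ pᵢ log₂ pᵢ.
−0.168·log₂(0.168) = 0.4323
−0.270·log₂(0.270) = 0.5100
−0.078·log₂(0.078) = 0.2871
−0.352·log₂(0.352) = 0.5302
−0.132·log₂(0.132) = 0.3856
Sum ≈ 2.1453 → 2.145 bits.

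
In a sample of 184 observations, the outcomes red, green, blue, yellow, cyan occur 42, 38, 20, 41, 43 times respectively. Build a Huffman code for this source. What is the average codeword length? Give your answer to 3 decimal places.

2.315 bits/symbol

Probabilities are the counts divided by 184.
Repeatedly combine the two least-probable nodes; the expected code length is the sum of the merged weights.
merge 5/46 + 19/92 → 29/92
merge 41/184 + 21/92 → 83/184
merge 43/184 + 29/92 → 101/184
merge 83/184 + 101/184 → 1
L = 29/92 + 83/184 + 101/184 + 1 = 213/92 ≈ 2.315 bits/symbol.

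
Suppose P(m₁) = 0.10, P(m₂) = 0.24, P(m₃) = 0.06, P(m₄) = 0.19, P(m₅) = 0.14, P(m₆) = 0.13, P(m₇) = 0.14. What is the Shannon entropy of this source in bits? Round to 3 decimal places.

H = −Σ pᵢ log₂ pᵢ.
−0.10·log₂(0.10) = 0.3322
−0.24·log₂(0.24) = 0.4941
−0.06·log₂(0.06) = 0.2435
−0.19·log₂(0.19) = 0.4552
−0.14·log₂(0.14) = 0.3971
−0.13·log₂(0.13) = 0.3826
−0.14·log₂(0.14) = 0.3971
Sum ≈ 2.7020 → 2.702 bits.

2.702 bits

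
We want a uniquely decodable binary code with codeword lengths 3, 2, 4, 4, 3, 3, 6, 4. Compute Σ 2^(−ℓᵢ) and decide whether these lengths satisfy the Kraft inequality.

With common denominator 2^6 = 64: Σ 2^(−ℓᵢ) = 8/64 + 16/64 + 4/64 + 4/64 + 8/64 + 8/64 + 1/64 + 4/64 = 53/64 = 0.828125.
Kraft's inequality requires Σ ≤ 1; here Σ = 0.828125 ≤ 1, so such a prefix code exists.

0.828125; yes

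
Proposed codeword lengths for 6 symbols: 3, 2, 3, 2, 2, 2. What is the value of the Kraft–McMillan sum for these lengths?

With common denominator 2^3 = 8: Σ 2^(−ℓᵢ) = 1/8 + 2/8 + 1/8 + 2/8 + 2/8 + 2/8 = 10/8 = 1.25.

1.25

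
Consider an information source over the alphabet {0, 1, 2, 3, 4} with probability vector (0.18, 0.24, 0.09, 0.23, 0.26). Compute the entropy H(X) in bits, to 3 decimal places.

H = −Σ pᵢ log₂ pᵢ.
−0.18·log₂(0.18) = 0.4453
−0.24·log₂(0.24) = 0.4941
−0.09·log₂(0.09) = 0.3127
−0.23·log₂(0.23) = 0.4877
−0.26·log₂(0.26) = 0.5053
Sum ≈ 2.2451 → 2.245 bits.

2.245 bits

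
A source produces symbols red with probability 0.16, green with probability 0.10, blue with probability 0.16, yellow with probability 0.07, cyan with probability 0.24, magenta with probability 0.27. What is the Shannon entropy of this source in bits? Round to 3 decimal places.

H = −Σ pᵢ log₂ pᵢ.
−0.16·log₂(0.16) = 0.4230
−0.10·log₂(0.10) = 0.3322
−0.16·log₂(0.16) = 0.4230
−0.07·log₂(0.07) = 0.2686
−0.24·log₂(0.24) = 0.4941
−0.27·log₂(0.27) = 0.5100
Sum ≈ 2.4509 → 2.451 bits.

2.451 bits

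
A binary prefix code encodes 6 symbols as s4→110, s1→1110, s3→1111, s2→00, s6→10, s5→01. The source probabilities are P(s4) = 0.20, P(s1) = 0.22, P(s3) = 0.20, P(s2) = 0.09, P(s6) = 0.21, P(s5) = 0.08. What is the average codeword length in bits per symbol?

L̄ = Σ pᵢ·ℓᵢ = 0.20·3 + 0.22·4 + 0.20·4 + 0.09·2 + 0.21·2 + 0.08·2 = 3.04 bits/symbol.

3.04 bits/symbol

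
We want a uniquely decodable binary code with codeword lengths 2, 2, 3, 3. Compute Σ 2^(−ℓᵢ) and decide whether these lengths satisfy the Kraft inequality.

With common denominator 2^3 = 8: Σ 2^(−ℓᵢ) = 2/8 + 2/8 + 1/8 + 1/8 = 6/8 = 0.75.
Kraft's inequality requires Σ ≤ 1; here Σ = 0.75 ≤ 1, so such a prefix code exists.

0.75; yes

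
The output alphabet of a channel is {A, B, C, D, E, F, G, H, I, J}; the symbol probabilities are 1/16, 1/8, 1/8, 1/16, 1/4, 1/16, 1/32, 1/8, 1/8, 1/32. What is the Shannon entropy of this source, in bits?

Each probability is a power of 1/2, so log₂(1/p) is an integer.
H = Σ p·log₂(1/p) = 1/16·4 + 1/8·3 + 1/8·3 + 1/16·4 + 1/4·2 + 1/16·4 + 1/32·5 + 1/8·3 + 1/8·3 + 1/32·5 = 3.0625 bits.

3.0625 bits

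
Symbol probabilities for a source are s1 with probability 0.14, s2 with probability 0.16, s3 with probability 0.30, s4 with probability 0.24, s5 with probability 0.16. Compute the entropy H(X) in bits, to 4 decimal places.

H = −Σ pᵢ log₂ pᵢ.
−0.14·log₂(0.14) = 0.3971
−0.16·log₂(0.16) = 0.4230
−0.30·log₂(0.30) = 0.5211
−0.24·log₂(0.24) = 0.4941
−0.16·log₂(0.16) = 0.4230
Sum ≈ 2.2584 → 2.2584 bits.

2.2584 bits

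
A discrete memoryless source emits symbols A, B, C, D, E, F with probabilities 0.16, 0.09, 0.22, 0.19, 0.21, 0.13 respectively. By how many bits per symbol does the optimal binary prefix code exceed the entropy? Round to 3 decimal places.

0.043 bits

Entropy H = −Σ p log₂ p ≈ 2.5269 bits.
Huffman merges: 9/100+13/100→11/50; 4/25+19/100→7/20; 21/100+11/50→43/100; 11/50+7/20→57/100; 43/100+57/100→1. L = 257/100 ≈ 2.5700.
L − H = 2.5700 − 2.5269 = 0.043 bits.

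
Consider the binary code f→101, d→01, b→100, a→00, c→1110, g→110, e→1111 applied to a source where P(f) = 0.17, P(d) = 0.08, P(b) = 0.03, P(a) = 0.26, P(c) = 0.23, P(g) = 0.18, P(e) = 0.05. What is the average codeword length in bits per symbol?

L̄ = Σ pᵢ·ℓᵢ = 0.17·3 + 0.08·2 + 0.03·3 + 0.26·2 + 0.23·4 + 0.18·3 + 0.05·4 = 2.94 bits/symbol.

2.94 bits/symbol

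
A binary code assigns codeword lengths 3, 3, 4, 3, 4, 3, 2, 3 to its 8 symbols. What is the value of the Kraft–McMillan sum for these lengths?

1

With common denominator 2^4 = 16: Σ 2^(−ℓᵢ) = 2/16 + 2/16 + 1/16 + 2/16 + 1/16 + 2/16 + 4/16 + 2/16 = 16/16 = 1.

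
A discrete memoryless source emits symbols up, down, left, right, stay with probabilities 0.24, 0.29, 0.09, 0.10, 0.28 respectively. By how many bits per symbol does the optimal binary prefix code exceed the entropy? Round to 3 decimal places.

Entropy H = −Σ p log₂ p ≈ 2.1711 bits.
Huffman merges: 9/100+1/10→19/100; 19/100+6/25→43/100; 7/25+29/100→57/100; 43/100+57/100→1. L = 219/100 ≈ 2.1900.
L − H = 2.1900 − 2.1711 = 0.019 bits.

0.019 bits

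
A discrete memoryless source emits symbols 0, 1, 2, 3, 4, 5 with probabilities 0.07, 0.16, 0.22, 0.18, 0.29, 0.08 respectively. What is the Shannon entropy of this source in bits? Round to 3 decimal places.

H = −Σ pᵢ log₂ pᵢ.
−0.07·log₂(0.07) = 0.2686
−0.16·log₂(0.16) = 0.4230
−0.22·log₂(0.22) = 0.4806
−0.18·log₂(0.18) = 0.4453
−0.29·log₂(0.29) = 0.5179
−0.08·log₂(0.08) = 0.2915
Sum ≈ 2.4269 → 2.427 bits.

2.427 bits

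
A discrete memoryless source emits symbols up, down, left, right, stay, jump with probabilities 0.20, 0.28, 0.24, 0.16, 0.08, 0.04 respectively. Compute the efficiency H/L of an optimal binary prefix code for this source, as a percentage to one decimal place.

98.9%

Entropy H = −Σ p log₂ p ≈ 2.3730 bits.
Huffman merges: 1/25+2/25→3/25; 3/25+4/25→7/25; 1/5+6/25→11/25; 7/25+7/25→14/25; 11/25+14/25→1. L = 12/5 ≈ 2.4000.
Efficiency = H/L = 2.3730/2.4000 = 98.9%.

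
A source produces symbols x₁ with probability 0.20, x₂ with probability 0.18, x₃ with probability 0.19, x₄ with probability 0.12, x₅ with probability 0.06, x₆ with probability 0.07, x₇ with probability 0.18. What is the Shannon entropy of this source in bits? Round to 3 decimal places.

2.689 bits

H = −Σ pᵢ log₂ pᵢ.
−0.20·log₂(0.20) = 0.4644
−0.18·log₂(0.18) = 0.4453
−0.19·log₂(0.19) = 0.4552
−0.12·log₂(0.12) = 0.3671
−0.06·log₂(0.06) = 0.2435
−0.07·log₂(0.07) = 0.2686
−0.18·log₂(0.18) = 0.4453
Sum ≈ 2.6894 → 2.689 bits.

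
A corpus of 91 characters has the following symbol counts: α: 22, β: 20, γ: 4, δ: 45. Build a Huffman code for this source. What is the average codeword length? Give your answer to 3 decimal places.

1.769 bits/symbol

Probabilities are the counts divided by 91.
Repeatedly combine the two least-probable nodes; the expected code length is the sum of the merged weights.
merge 4/91 + 20/91 → 24/91
merge 22/91 + 24/91 → 46/91
merge 45/91 + 46/91 → 1
L = 24/91 + 46/91 + 1 = 23/13 ≈ 1.769 bits/symbol.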